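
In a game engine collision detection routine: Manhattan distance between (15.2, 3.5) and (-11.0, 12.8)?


|15.2-(-11)| + |3.5-12.8| = 26.2 + 9.3 = 35.5

35.5


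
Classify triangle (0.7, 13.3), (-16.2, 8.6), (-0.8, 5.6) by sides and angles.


Side lengths squared: AB^2=307.7, BC^2=246.16, CA^2=61.54
Sorted: [61.54, 246.16, 307.7]
By sides: Scalene, By angles: Right

Scalene, Right


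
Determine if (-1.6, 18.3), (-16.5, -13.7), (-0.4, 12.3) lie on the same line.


Cross product: ((-16.5)-(-1.6))*(12.3-18.3) - ((-13.7)-18.3)*((-0.4)-(-1.6))
= 127.8

No, not collinear


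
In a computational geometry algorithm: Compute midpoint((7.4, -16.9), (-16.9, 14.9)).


M = ((7.4+(-16.9))/2, ((-16.9)+14.9)/2)
= (-4.75, -1)

(-4.75, -1)


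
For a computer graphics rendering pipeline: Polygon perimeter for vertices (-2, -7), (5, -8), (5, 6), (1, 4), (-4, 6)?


Sides: (-2, -7)->(5, -8): sqrt(50) = 7.071068, (5, -8)->(5, 6): sqrt(196) = 14, (5, 6)->(1, 4): sqrt(20) = 4.472136, (1, 4)->(-4, 6): sqrt(29) = 5.385165, (-4, 6)->(-2, -7): sqrt(173) = 13.152946
Sum = 44.081315
Perimeter = 44.0813

44.0813


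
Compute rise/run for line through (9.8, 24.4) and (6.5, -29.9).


slope = (y2-y1)/(x2-x1) = ((-29.9)-24.4)/(6.5-9.8) = (-54.3)/(-3.3) = 16.4545

16.4545


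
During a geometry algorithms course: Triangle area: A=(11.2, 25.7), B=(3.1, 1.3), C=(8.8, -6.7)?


Area = |x_A(y_B-y_C) + x_B(y_C-y_A) + x_C(y_A-y_B)|/2
= |89.6 + (-100.44) + 214.72|/2
= 203.88/2 = 101.94

101.94


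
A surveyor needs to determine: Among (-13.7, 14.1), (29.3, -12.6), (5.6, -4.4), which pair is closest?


d(P0,P1) = 50.6151, d(P0,P2) = 26.7346, d(P1,P2) = 25.0785
Closest: P1 and P2

Closest pair: (29.3, -12.6) and (5.6, -4.4), distance = 25.0785


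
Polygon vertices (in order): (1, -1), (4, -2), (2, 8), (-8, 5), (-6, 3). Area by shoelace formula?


Shoelace sum: (1*(-2) - 4*(-1)) + (4*8 - 2*(-2)) + (2*5 - (-8)*8) + ((-8)*3 - (-6)*5) + ((-6)*(-1) - 1*3)
= 121
Area = |121|/2 = 60.5

60.5


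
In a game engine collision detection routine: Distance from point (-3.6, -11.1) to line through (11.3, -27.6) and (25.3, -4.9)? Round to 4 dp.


|cross product| = 569.23
|line direction| = sqrt(711.29) = 26.67
Distance = 569.23/sqrt(711.29) = 21.3434

21.3434


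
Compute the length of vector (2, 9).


|u| = sqrt(2^2 + 9^2) = sqrt(85) = 9.2195

9.2195


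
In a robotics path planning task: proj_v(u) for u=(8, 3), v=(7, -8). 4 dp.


u.v = 32, |v| = sqrt(113) = 10.6301
Scalar projection = u.v / |v| = 32 / sqrt(113) = 3.0103

3.0103


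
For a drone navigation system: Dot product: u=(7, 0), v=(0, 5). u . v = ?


u . v = u_x*v_x + u_y*v_y = 7*0 + 0*5
= 0 + 0 = 0

0


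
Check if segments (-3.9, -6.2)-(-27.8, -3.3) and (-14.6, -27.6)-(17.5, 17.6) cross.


Cross products: d1=203.3, d2=1376.67, d3=542.49, d4=-630.88
d1*d2 < 0 and d3*d4 < 0? no

No, they don't intersect


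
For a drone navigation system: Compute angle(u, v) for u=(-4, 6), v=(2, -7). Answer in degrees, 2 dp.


u.v = -50, |u| = sqrt(52) = 7.2111, |v| = sqrt(53) = 7.2801
cos(theta) = u.v/(|u||v|) = -50/sqrt(2756) = -0.952424
theta = acos(-0.952424) = 162.26 degrees

162.26 degrees


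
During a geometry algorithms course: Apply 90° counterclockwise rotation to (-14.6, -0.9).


90° CCW: (x,y) -> (-y, x)
(-14.6,-0.9) -> (0.9, -14.6)

(0.9, -14.6)


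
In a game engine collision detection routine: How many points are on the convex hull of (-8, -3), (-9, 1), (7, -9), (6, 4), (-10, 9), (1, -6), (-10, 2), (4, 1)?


Convex hull vertices (CCW): (-10, 2), (-8, -3), (7, -9), (6, 4), (-10, 9)
Count = 5

5


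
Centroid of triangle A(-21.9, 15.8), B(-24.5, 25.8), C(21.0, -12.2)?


Centroid = ((x_A+x_B+x_C)/3, (y_A+y_B+y_C)/3)
= (((-21.9)+(-24.5)+21)/3, (15.8+25.8+(-12.2))/3)
= (-8.4667, 9.8)

(-8.4667, 9.8)


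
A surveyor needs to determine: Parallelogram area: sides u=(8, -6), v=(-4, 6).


|u x v| = |8*6 - (-6)*(-4)|
= |48 - 24| = 24

24


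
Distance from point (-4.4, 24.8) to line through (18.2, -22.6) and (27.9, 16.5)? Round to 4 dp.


|cross product| = 1343.44
|line direction| = sqrt(1622.9) = 40.2852
Distance = 1343.44/sqrt(1622.9) = 33.3482

33.3482


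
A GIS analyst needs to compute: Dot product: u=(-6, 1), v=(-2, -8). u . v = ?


u . v = u_x*v_x + u_y*v_y = (-6)*(-2) + 1*(-8)
= 12 + (-8) = 4

4


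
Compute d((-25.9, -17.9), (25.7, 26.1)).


dx=51.6, dy=44
d^2 = 51.6^2 + 44^2 = 4598.56
d = sqrt(4598.56) = 67.8127

67.8127


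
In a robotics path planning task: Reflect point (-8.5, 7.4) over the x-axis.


Reflection over x-axis: (x,y) -> (x,-y)
(-8.5, 7.4) -> (-8.5, -7.4)

(-8.5, -7.4)


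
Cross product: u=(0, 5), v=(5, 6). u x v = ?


u x v = u_x*v_y - u_y*v_x = 0*6 - 5*5
= 0 - 25 = -25

-25


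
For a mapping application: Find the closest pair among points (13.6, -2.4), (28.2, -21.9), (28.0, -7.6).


d(P0,P1) = 24.36, d(P0,P2) = 15.3101, d(P1,P2) = 14.3014
Closest: P1 and P2

Closest pair: (28.2, -21.9) and (28.0, -7.6), distance = 14.3014


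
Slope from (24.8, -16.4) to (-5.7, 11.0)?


slope = (y2-y1)/(x2-x1) = (11-(-16.4))/((-5.7)-24.8) = 27.4/(-30.5) = -0.8984

-0.8984


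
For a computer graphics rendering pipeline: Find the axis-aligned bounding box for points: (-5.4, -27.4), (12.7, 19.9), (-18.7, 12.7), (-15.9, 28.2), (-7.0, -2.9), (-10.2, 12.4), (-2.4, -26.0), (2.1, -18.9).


x range: [-18.7, 12.7]
y range: [-27.4, 28.2]
Bounding box: (-18.7,-27.4) to (12.7,28.2)

(-18.7,-27.4) to (12.7,28.2)


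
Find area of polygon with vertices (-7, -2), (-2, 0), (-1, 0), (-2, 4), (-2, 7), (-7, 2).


Shoelace sum: ((-7)*0 - (-2)*(-2)) + ((-2)*0 - (-1)*0) + ((-1)*4 - (-2)*0) + ((-2)*7 - (-2)*4) + ((-2)*2 - (-7)*7) + ((-7)*(-2) - (-7)*2)
= 59
Area = |59|/2 = 29.5

29.5


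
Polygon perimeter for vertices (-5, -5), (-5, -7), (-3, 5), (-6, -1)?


Sides: (-5, -5)->(-5, -7): sqrt(4) = 2, (-5, -7)->(-3, 5): sqrt(148) = 12.165525, (-3, 5)->(-6, -1): sqrt(45) = 6.708204, (-6, -1)->(-5, -5): sqrt(17) = 4.123106
Sum = 24.996835
Perimeter = 24.9968

24.9968


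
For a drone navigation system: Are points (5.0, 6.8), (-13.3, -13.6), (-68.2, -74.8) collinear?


Cross product: ((-13.3)-5)*((-74.8)-6.8) - ((-13.6)-6.8)*((-68.2)-5)
= 0

Yes, collinear


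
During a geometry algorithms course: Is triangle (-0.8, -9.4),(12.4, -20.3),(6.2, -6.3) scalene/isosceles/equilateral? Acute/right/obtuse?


Side lengths squared: AB^2=293.05, BC^2=234.44, CA^2=58.61
Sorted: [58.61, 234.44, 293.05]
By sides: Scalene, By angles: Right

Scalene, Right


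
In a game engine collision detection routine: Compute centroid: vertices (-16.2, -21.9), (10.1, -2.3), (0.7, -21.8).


Centroid = ((x_A+x_B+x_C)/3, (y_A+y_B+y_C)/3)
= (((-16.2)+10.1+0.7)/3, ((-21.9)+(-2.3)+(-21.8))/3)
= (-1.8, -15.3333)

(-1.8, -15.3333)


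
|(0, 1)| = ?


|u| = sqrt(0^2 + 1^2) = sqrt(1) = 1

1


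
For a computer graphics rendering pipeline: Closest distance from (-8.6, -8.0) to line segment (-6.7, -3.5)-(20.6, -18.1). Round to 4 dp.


Project P onto AB: t = 0.0144 (clamped to [0,1])
Closest point on segment: (-6.3061, -3.7107)
Distance: 4.8642

4.8642


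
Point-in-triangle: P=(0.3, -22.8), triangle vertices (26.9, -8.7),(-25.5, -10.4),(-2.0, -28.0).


Cross products: AB x AP = 693.62, BC x BP = 162.68, CA x CP = 105.89
All same sign? yes

Yes, inside


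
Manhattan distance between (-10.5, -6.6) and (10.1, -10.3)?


|(-10.5)-10.1| + |(-6.6)-(-10.3)| = 20.6 + 3.7 = 24.3

24.3


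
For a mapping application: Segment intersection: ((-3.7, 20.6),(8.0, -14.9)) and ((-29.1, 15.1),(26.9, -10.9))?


Cross products: d1=968.4, d2=-715.4, d3=-966.05, d4=717.75
d1*d2 < 0 and d3*d4 < 0? yes

Yes, they intersect


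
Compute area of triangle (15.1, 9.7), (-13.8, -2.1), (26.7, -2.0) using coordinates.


Area = |x_A(y_B-y_C) + x_B(y_C-y_A) + x_C(y_A-y_B)|/2
= |(-1.51) + 161.46 + 315.06|/2
= 475.01/2 = 237.505

237.505


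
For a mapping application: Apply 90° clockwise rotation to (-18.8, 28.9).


90° CW: (x,y) -> (y, -x)
(-18.8,28.9) -> (28.9, 18.8)

(28.9, 18.8)


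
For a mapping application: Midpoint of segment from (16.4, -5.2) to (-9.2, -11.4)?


M = ((16.4+(-9.2))/2, ((-5.2)+(-11.4))/2)
= (3.6, -8.3)

(3.6, -8.3)


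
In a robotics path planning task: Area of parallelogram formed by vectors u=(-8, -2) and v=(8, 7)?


|u x v| = |(-8)*7 - (-2)*8|
= |(-56) - (-16)| = 40

40


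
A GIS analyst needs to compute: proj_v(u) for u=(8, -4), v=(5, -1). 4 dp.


u.v = 44, |v| = sqrt(26) = 5.099
Scalar projection = u.v / |v| = 44 / sqrt(26) = 8.6291

8.6291


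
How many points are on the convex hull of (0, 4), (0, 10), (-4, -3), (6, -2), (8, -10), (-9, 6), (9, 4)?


Convex hull vertices (CCW): (-9, 6), (-4, -3), (8, -10), (9, 4), (0, 10)
Count = 5

5


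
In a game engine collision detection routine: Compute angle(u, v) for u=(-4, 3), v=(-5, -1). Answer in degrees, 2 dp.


u.v = 17, |u| = sqrt(25) = 5, |v| = sqrt(26) = 5.099
cos(theta) = u.v/(|u||v|) = 17/sqrt(650) = 0.666795
theta = acos(0.666795) = 48.18 degrees

48.18 degrees


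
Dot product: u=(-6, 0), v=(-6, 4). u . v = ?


u . v = u_x*v_x + u_y*v_y = (-6)*(-6) + 0*4
= 36 + 0 = 36

36


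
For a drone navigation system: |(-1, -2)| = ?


|u| = sqrt((-1)^2 + (-2)^2) = sqrt(5) = 2.2361

2.2361


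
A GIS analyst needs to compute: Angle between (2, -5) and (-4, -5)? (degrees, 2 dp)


u.v = 17, |u| = sqrt(29) = 5.3852, |v| = sqrt(41) = 6.4031
cos(theta) = u.v/(|u||v|) = 17/sqrt(1189) = 0.493013
theta = acos(0.493013) = 60.46 degrees

60.46 degrees


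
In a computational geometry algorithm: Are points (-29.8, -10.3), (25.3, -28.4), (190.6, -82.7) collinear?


Cross product: (25.3-(-29.8))*((-82.7)-(-10.3)) - ((-28.4)-(-10.3))*(190.6-(-29.8))
= 0

Yes, collinear


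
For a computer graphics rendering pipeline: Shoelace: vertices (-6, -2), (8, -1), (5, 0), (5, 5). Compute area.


Shoelace sum: ((-6)*(-1) - 8*(-2)) + (8*0 - 5*(-1)) + (5*5 - 5*0) + (5*(-2) - (-6)*5)
= 72
Area = |72|/2 = 36

36


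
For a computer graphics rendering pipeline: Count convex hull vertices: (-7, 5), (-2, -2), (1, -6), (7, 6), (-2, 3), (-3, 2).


Convex hull vertices (CCW): (-7, 5), (-2, -2), (1, -6), (7, 6)
Count = 4

4


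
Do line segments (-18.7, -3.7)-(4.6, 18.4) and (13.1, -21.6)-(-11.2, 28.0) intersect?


Cross products: d1=1142.31, d2=-550.4, d3=-1119.85, d4=572.86
d1*d2 < 0 and d3*d4 < 0? yes

Yes, they intersect


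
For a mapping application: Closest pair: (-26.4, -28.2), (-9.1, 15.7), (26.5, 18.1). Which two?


d(P0,P1) = 47.1858, d(P0,P2) = 70.3001, d(P1,P2) = 35.6808
Closest: P1 and P2

Closest pair: (-9.1, 15.7) and (26.5, 18.1), distance = 35.6808


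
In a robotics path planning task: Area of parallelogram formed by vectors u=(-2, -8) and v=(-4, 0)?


|u x v| = |(-2)*0 - (-8)*(-4)|
= |0 - 32| = 32

32


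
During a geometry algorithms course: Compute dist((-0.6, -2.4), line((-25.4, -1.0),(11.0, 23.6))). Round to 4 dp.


|cross product| = 661.04
|line direction| = sqrt(1930.12) = 43.9331
Distance = 661.04/sqrt(1930.12) = 15.0465

15.0465


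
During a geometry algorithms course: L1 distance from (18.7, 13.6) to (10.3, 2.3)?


|18.7-10.3| + |13.6-2.3| = 8.4 + 11.3 = 19.7

19.7


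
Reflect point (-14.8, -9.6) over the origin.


Reflection over origin: (x,y) -> (-x,-y)
(-14.8, -9.6) -> (14.8, 9.6)

(14.8, 9.6)


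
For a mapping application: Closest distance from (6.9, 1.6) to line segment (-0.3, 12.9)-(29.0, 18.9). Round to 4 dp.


Project P onto AB: t = 0.16 (clamped to [0,1])
Closest point on segment: (4.3894, 13.8603)
Distance: 12.5147

12.5147


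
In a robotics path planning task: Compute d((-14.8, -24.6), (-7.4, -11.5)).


dx=7.4, dy=13.1
d^2 = 7.4^2 + 13.1^2 = 226.37
d = sqrt(226.37) = 15.0456

15.0456


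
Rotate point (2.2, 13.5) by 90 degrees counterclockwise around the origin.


90° CCW: (x,y) -> (-y, x)
(2.2,13.5) -> (-13.5, 2.2)

(-13.5, 2.2)


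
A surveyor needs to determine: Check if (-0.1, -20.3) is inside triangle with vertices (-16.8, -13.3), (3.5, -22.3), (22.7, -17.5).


Cross products: AB x AP = 8.2, BC x BP = 55.68, CA x CP = 206.36
All same sign? yes

Yes, inside


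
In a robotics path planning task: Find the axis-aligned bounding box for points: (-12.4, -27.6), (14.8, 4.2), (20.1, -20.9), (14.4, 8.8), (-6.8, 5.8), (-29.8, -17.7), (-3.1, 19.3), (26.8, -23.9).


x range: [-29.8, 26.8]
y range: [-27.6, 19.3]
Bounding box: (-29.8,-27.6) to (26.8,19.3)

(-29.8,-27.6) to (26.8,19.3)


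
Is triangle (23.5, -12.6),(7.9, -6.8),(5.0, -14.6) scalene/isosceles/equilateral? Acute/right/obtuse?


Side lengths squared: AB^2=277, BC^2=69.25, CA^2=346.25
Sorted: [69.25, 277, 346.25]
By sides: Scalene, By angles: Right

Scalene, Right


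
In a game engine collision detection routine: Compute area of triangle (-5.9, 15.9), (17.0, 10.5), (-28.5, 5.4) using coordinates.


Area = |x_A(y_B-y_C) + x_B(y_C-y_A) + x_C(y_A-y_B)|/2
= |(-30.09) + (-178.5) + (-153.9)|/2
= 362.49/2 = 181.245

181.245


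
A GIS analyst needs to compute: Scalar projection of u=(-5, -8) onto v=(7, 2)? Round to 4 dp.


u.v = -51, |v| = sqrt(53) = 7.2801
Scalar projection = u.v / |v| = -51 / sqrt(53) = -7.0054

-7.0054


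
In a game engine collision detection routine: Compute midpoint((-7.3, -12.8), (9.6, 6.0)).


M = (((-7.3)+9.6)/2, ((-12.8)+6)/2)
= (1.15, -3.4)

(1.15, -3.4)


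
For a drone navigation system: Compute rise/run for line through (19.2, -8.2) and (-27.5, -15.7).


slope = (y2-y1)/(x2-x1) = ((-15.7)-(-8.2))/((-27.5)-19.2) = (-7.5)/(-46.7) = 0.1606

0.1606


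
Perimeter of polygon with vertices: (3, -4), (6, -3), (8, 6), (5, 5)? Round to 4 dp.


Sides: (3, -4)->(6, -3): sqrt(10) = 3.162278, (6, -3)->(8, 6): sqrt(85) = 9.219544, (8, 6)->(5, 5): sqrt(10) = 3.162278, (5, 5)->(3, -4): sqrt(85) = 9.219544
Sum = 24.763644
Perimeter = 24.7636

24.7636


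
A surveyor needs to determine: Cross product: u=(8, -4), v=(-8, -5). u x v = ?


u x v = u_x*v_y - u_y*v_x = 8*(-5) - (-4)*(-8)
= (-40) - 32 = -72

-72


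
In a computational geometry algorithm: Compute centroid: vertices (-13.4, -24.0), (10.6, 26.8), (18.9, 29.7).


Centroid = ((x_A+x_B+x_C)/3, (y_A+y_B+y_C)/3)
= (((-13.4)+10.6+18.9)/3, ((-24)+26.8+29.7)/3)
= (5.3667, 10.8333)

(5.3667, 10.8333)


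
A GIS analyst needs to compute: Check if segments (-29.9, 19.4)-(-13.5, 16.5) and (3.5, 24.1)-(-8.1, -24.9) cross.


Cross products: d1=-1582.08, d2=-744.84, d3=173.94, d4=-663.3
d1*d2 < 0 and d3*d4 < 0? no

No, they don't intersect


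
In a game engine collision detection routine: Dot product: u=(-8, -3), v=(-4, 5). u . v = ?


u . v = u_x*v_x + u_y*v_y = (-8)*(-4) + (-3)*5
= 32 + (-15) = 17

17


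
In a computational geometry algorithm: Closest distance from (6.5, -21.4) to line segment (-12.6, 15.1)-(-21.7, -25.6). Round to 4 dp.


Project P onto AB: t = 0.7542 (clamped to [0,1])
Closest point on segment: (-19.463, -15.595)
Distance: 26.6041

26.6041


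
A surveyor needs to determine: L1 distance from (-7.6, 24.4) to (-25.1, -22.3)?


|(-7.6)-(-25.1)| + |24.4-(-22.3)| = 17.5 + 46.7 = 64.2

64.2


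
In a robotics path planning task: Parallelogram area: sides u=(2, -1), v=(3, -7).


|u x v| = |2*(-7) - (-1)*3|
= |(-14) - (-3)| = 11

11


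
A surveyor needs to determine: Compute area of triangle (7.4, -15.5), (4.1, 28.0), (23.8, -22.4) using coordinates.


Area = |x_A(y_B-y_C) + x_B(y_C-y_A) + x_C(y_A-y_B)|/2
= |372.96 + (-28.29) + (-1035.3)|/2
= 690.63/2 = 345.315

345.315


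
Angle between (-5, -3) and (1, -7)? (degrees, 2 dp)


u.v = 16, |u| = sqrt(34) = 5.831, |v| = sqrt(50) = 7.0711
cos(theta) = u.v/(|u||v|) = 16/sqrt(1700) = 0.388057
theta = acos(0.388057) = 67.17 degrees

67.17 degrees


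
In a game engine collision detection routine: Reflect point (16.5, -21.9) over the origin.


Reflection over origin: (x,y) -> (-x,-y)
(16.5, -21.9) -> (-16.5, 21.9)

(-16.5, 21.9)


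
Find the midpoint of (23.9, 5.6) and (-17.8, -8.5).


M = ((23.9+(-17.8))/2, (5.6+(-8.5))/2)
= (3.05, -1.45)

(3.05, -1.45)


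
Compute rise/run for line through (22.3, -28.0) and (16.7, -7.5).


slope = (y2-y1)/(x2-x1) = ((-7.5)-(-28))/(16.7-22.3) = 20.5/(-5.6) = -3.6607

-3.6607


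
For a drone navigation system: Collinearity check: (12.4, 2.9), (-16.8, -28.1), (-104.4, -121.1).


Cross product: ((-16.8)-12.4)*((-121.1)-2.9) - ((-28.1)-2.9)*((-104.4)-12.4)
= 0

Yes, collinear


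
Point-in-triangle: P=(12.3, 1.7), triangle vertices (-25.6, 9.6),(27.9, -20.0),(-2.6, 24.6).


Cross products: AB x AP = 699.19, BC x BP = 33.91, CA x CP = 750.2
All same sign? yes

Yes, inside


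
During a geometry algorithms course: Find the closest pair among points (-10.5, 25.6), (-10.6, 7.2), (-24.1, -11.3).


d(P0,P1) = 18.4003, d(P0,P2) = 39.3265, d(P1,P2) = 22.902
Closest: P0 and P1

Closest pair: (-10.5, 25.6) and (-10.6, 7.2), distance = 18.4003


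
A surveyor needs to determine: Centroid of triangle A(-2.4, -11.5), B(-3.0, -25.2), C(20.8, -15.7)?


Centroid = ((x_A+x_B+x_C)/3, (y_A+y_B+y_C)/3)
= (((-2.4)+(-3)+20.8)/3, ((-11.5)+(-25.2)+(-15.7))/3)
= (5.1333, -17.4667)

(5.1333, -17.4667)


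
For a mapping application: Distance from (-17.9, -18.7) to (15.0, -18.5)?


dx=32.9, dy=0.2
d^2 = 32.9^2 + 0.2^2 = 1082.45
d = sqrt(1082.45) = 32.9006

32.9006


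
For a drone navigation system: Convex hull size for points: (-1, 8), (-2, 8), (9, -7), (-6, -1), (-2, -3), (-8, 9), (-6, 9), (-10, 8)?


Convex hull vertices (CCW): (-10, 8), (-6, -1), (-2, -3), (9, -7), (-1, 8), (-6, 9), (-8, 9)
Count = 7

7


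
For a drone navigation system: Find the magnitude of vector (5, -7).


|u| = sqrt(5^2 + (-7)^2) = sqrt(74) = 8.6023

8.6023


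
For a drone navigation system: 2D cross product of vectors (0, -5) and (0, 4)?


u x v = u_x*v_y - u_y*v_x = 0*4 - (-5)*0
= 0 - 0 = 0

0


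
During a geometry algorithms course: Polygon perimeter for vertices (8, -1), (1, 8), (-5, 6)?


Sides: (8, -1)->(1, 8): sqrt(130) = 11.401754, (1, 8)->(-5, 6): sqrt(40) = 6.324555, (-5, 6)->(8, -1): sqrt(218) = 14.764823
Sum = 32.491132
Perimeter = 32.4911

32.4911


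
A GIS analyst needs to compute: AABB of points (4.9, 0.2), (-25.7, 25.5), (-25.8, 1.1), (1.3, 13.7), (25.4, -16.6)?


x range: [-25.8, 25.4]
y range: [-16.6, 25.5]
Bounding box: (-25.8,-16.6) to (25.4,25.5)

(-25.8,-16.6) to (25.4,25.5)


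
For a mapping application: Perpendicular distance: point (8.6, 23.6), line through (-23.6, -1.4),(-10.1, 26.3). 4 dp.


|cross product| = 554.44
|line direction| = sqrt(949.54) = 30.8146
Distance = 554.44/sqrt(949.54) = 17.9928

17.9928


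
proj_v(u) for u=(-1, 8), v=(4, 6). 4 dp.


u.v = 44, |v| = sqrt(52) = 7.2111
Scalar projection = u.v / |v| = 44 / sqrt(52) = 6.1017

6.1017


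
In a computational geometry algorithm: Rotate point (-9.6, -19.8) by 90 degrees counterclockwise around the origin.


90° CCW: (x,y) -> (-y, x)
(-9.6,-19.8) -> (19.8, -9.6)

(19.8, -9.6)


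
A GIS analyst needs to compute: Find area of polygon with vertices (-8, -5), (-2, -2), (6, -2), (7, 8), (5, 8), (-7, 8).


Shoelace sum: ((-8)*(-2) - (-2)*(-5)) + ((-2)*(-2) - 6*(-2)) + (6*8 - 7*(-2)) + (7*8 - 5*8) + (5*8 - (-7)*8) + ((-7)*(-5) - (-8)*8)
= 295
Area = |295|/2 = 147.5

147.5


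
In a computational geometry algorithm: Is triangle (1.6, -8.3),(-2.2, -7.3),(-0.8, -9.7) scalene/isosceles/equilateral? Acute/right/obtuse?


Side lengths squared: AB^2=15.44, BC^2=7.72, CA^2=7.72
Sorted: [7.72, 7.72, 15.44]
By sides: Isosceles, By angles: Right

Isosceles, Right


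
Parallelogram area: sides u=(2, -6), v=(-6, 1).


|u x v| = |2*1 - (-6)*(-6)|
= |2 - 36| = 34

34


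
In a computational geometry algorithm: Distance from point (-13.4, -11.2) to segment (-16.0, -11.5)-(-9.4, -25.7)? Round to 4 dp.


Project P onto AB: t = 0.0526 (clamped to [0,1])
Closest point on segment: (-15.6528, -12.2471)
Distance: 2.4842

2.4842


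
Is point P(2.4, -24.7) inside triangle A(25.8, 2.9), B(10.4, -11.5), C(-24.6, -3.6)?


Cross products: AB x AP = 88.08, BC x BP = 525.2, CA x CP = -1238.94
All same sign? no

No, outside


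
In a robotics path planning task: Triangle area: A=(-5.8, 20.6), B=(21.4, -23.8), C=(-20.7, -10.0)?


Area = |x_A(y_B-y_C) + x_B(y_C-y_A) + x_C(y_A-y_B)|/2
= |80.04 + (-654.84) + (-919.08)|/2
= 1493.88/2 = 746.94

746.94


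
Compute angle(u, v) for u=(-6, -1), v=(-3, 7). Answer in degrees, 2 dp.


u.v = 11, |u| = sqrt(37) = 6.0828, |v| = sqrt(58) = 7.6158
cos(theta) = u.v/(|u||v|) = 11/sqrt(2146) = 0.237453
theta = acos(0.237453) = 76.26 degrees

76.26 degrees


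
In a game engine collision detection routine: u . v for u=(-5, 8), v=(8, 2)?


u . v = u_x*v_x + u_y*v_y = (-5)*8 + 8*2
= (-40) + 16 = -24

-24


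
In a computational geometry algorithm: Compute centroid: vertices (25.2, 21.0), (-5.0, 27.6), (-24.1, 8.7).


Centroid = ((x_A+x_B+x_C)/3, (y_A+y_B+y_C)/3)
= ((25.2+(-5)+(-24.1))/3, (21+27.6+8.7)/3)
= (-1.3, 19.1)

(-1.3, 19.1)


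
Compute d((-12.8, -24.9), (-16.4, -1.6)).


dx=-3.6, dy=23.3
d^2 = (-3.6)^2 + 23.3^2 = 555.85
d = sqrt(555.85) = 23.5765

23.5765


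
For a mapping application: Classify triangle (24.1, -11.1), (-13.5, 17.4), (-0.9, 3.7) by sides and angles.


Side lengths squared: AB^2=2226.01, BC^2=346.45, CA^2=844.04
Sorted: [346.45, 844.04, 2226.01]
By sides: Scalene, By angles: Obtuse

Scalene, Obtuse


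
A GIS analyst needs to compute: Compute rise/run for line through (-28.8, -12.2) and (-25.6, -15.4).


slope = (y2-y1)/(x2-x1) = ((-15.4)-(-12.2))/((-25.6)-(-28.8)) = (-3.2)/3.2 = -1

-1


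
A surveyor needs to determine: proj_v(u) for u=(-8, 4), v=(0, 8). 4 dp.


u.v = 32, |v| = sqrt(64) = 8
Scalar projection = u.v / |v| = 32 / sqrt(64) = 4

4


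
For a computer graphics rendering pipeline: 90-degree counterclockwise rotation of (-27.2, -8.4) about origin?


90° CCW: (x,y) -> (-y, x)
(-27.2,-8.4) -> (8.4, -27.2)

(8.4, -27.2)


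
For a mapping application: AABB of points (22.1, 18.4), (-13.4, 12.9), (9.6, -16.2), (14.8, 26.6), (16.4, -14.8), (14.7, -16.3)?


x range: [-13.4, 22.1]
y range: [-16.3, 26.6]
Bounding box: (-13.4,-16.3) to (22.1,26.6)

(-13.4,-16.3) to (22.1,26.6)


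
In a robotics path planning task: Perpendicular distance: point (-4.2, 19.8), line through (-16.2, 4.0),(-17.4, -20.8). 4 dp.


|cross product| = 278.64
|line direction| = sqrt(616.48) = 24.829
Distance = 278.64/sqrt(616.48) = 11.2224

11.2224


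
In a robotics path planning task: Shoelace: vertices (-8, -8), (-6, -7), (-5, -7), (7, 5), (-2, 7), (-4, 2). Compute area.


Shoelace sum: ((-8)*(-7) - (-6)*(-8)) + ((-6)*(-7) - (-5)*(-7)) + ((-5)*5 - 7*(-7)) + (7*7 - (-2)*5) + ((-2)*2 - (-4)*7) + ((-4)*(-8) - (-8)*2)
= 170
Area = |170|/2 = 85

85


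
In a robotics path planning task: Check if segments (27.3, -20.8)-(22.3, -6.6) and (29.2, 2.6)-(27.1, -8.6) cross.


Cross products: d1=27.86, d2=-57.96, d3=-143.98, d4=-58.16
d1*d2 < 0 and d3*d4 < 0? no

No, they don't intersect


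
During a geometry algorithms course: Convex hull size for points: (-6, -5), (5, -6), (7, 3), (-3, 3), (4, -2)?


Convex hull vertices (CCW): (-6, -5), (5, -6), (7, 3), (-3, 3)
Count = 4

4


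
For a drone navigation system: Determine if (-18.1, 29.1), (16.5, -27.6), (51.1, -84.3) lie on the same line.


Cross product: (16.5-(-18.1))*((-84.3)-29.1) - ((-27.6)-29.1)*(51.1-(-18.1))
= 0

Yes, collinear


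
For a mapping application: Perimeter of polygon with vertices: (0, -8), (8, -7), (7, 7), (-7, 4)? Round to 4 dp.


Sides: (0, -8)->(8, -7): sqrt(65) = 8.062258, (8, -7)->(7, 7): sqrt(197) = 14.035669, (7, 7)->(-7, 4): sqrt(205) = 14.317821, (-7, 4)->(0, -8): sqrt(193) = 13.892444
Sum = 50.308192
Perimeter = 50.3082

50.3082


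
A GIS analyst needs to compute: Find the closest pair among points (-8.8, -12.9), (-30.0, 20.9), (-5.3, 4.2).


d(P0,P1) = 39.8984, d(P0,P2) = 17.4545, d(P1,P2) = 29.8158
Closest: P0 and P2

Closest pair: (-8.8, -12.9) and (-5.3, 4.2), distance = 17.4545


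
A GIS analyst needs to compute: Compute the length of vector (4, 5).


|u| = sqrt(4^2 + 5^2) = sqrt(41) = 6.4031

6.4031


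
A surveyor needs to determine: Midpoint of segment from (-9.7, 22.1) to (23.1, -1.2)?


M = (((-9.7)+23.1)/2, (22.1+(-1.2))/2)
= (6.7, 10.45)

(6.7, 10.45)


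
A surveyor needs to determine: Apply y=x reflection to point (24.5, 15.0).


Reflection over y=x: (x,y) -> (y,x)
(24.5, 15) -> (15, 24.5)

(15, 24.5)


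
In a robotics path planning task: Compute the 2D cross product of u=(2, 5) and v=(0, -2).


u x v = u_x*v_y - u_y*v_x = 2*(-2) - 5*0
= (-4) - 0 = -4

-4


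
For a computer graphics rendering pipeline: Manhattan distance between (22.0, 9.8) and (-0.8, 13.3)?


|22-(-0.8)| + |9.8-13.3| = 22.8 + 3.5 = 26.3

26.3


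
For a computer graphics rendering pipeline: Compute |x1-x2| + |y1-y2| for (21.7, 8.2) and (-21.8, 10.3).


|21.7-(-21.8)| + |8.2-10.3| = 43.5 + 2.1 = 45.6

45.6


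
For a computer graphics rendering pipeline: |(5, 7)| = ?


|u| = sqrt(5^2 + 7^2) = sqrt(74) = 8.6023

8.6023


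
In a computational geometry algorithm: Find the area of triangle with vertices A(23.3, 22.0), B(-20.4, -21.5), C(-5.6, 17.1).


Area = |x_A(y_B-y_C) + x_B(y_C-y_A) + x_C(y_A-y_B)|/2
= |(-899.38) + 99.96 + (-243.6)|/2
= 1043.02/2 = 521.51

521.51


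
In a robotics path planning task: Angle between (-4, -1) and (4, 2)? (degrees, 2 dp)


u.v = -18, |u| = sqrt(17) = 4.1231, |v| = sqrt(20) = 4.4721
cos(theta) = u.v/(|u||v|) = -18/sqrt(340) = -0.976187
theta = acos(-0.976187) = 167.47 degrees

167.47 degrees


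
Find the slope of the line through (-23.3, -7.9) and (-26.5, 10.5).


slope = (y2-y1)/(x2-x1) = (10.5-(-7.9))/((-26.5)-(-23.3)) = 18.4/(-3.2) = -5.75

-5.75


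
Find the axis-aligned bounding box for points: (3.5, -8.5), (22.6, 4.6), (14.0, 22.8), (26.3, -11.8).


x range: [3.5, 26.3]
y range: [-11.8, 22.8]
Bounding box: (3.5,-11.8) to (26.3,22.8)

(3.5,-11.8) to (26.3,22.8)


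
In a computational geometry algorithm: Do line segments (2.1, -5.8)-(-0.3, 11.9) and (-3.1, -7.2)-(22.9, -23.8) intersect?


Cross products: d1=122.72, d2=543.08, d3=95.4, d4=-324.96
d1*d2 < 0 and d3*d4 < 0? no

No, they don't intersect


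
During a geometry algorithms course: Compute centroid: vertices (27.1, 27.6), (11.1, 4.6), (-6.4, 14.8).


Centroid = ((x_A+x_B+x_C)/3, (y_A+y_B+y_C)/3)
= ((27.1+11.1+(-6.4))/3, (27.6+4.6+14.8)/3)
= (10.6, 15.6667)

(10.6, 15.6667)


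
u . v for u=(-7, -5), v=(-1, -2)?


u . v = u_x*v_x + u_y*v_y = (-7)*(-1) + (-5)*(-2)
= 7 + 10 = 17

17


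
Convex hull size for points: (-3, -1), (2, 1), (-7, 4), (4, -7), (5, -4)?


Convex hull vertices (CCW): (-7, 4), (-3, -1), (4, -7), (5, -4), (2, 1)
Count = 5

5


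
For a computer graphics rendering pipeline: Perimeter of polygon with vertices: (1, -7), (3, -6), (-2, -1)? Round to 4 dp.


Sides: (1, -7)->(3, -6): sqrt(5) = 2.236068, (3, -6)->(-2, -1): sqrt(50) = 7.071068, (-2, -1)->(1, -7): sqrt(45) = 6.708204
Sum = 16.01534
Perimeter = 16.0153

16.0153


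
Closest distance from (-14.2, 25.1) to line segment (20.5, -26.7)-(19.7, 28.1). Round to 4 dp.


Project P onto AB: t = 0.9543 (clamped to [0,1])
Closest point on segment: (19.7366, 25.5954)
Distance: 33.9402

33.9402


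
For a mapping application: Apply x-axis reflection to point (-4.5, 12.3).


Reflection over x-axis: (x,y) -> (x,-y)
(-4.5, 12.3) -> (-4.5, -12.3)

(-4.5, -12.3)


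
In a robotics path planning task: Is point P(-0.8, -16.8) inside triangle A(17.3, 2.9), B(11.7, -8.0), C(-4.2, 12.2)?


Cross products: AB x AP = -86.97, BC x BP = 392.42, CA x CP = -591.88
All same sign? no

No, outside


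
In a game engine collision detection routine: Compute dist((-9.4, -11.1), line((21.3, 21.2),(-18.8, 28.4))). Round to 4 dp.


|cross product| = 1516.27
|line direction| = sqrt(1659.85) = 40.7413
Distance = 1516.27/sqrt(1659.85) = 37.2171

37.2171


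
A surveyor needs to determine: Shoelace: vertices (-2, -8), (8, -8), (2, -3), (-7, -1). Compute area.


Shoelace sum: ((-2)*(-8) - 8*(-8)) + (8*(-3) - 2*(-8)) + (2*(-1) - (-7)*(-3)) + ((-7)*(-8) - (-2)*(-1))
= 103
Area = |103|/2 = 51.5

51.5


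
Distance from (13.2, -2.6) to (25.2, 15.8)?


dx=12, dy=18.4
d^2 = 12^2 + 18.4^2 = 482.56
d = sqrt(482.56) = 21.9672

21.9672


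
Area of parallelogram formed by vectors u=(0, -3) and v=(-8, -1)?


|u x v| = |0*(-1) - (-3)*(-8)|
= |0 - 24| = 24

24


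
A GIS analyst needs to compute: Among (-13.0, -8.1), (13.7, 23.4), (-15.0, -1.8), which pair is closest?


d(P0,P1) = 41.2933, d(P0,P2) = 6.6098, d(P1,P2) = 38.1933
Closest: P0 and P2

Closest pair: (-13.0, -8.1) and (-15.0, -1.8), distance = 6.6098


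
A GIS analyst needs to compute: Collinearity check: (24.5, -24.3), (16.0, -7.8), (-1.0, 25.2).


Cross product: (16-24.5)*(25.2-(-24.3)) - ((-7.8)-(-24.3))*((-1)-24.5)
= 0

Yes, collinear


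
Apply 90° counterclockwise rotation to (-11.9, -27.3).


90° CCW: (x,y) -> (-y, x)
(-11.9,-27.3) -> (27.3, -11.9)

(27.3, -11.9)


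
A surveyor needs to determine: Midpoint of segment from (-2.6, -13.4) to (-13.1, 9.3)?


M = (((-2.6)+(-13.1))/2, ((-13.4)+9.3)/2)
= (-7.85, -2.05)

(-7.85, -2.05)


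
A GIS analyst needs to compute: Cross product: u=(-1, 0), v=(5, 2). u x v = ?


u x v = u_x*v_y - u_y*v_x = (-1)*2 - 0*5
= (-2) - 0 = -2

-2


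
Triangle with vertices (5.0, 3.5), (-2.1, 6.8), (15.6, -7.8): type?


Side lengths squared: AB^2=61.3, BC^2=526.45, CA^2=240.05
Sorted: [61.3, 240.05, 526.45]
By sides: Scalene, By angles: Obtuse

Scalene, Obtuse


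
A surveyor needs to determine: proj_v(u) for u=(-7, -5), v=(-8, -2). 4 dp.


u.v = 66, |v| = sqrt(68) = 8.2462
Scalar projection = u.v / |v| = 66 / sqrt(68) = 8.0037

8.0037


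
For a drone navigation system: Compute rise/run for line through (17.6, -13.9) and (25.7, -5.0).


slope = (y2-y1)/(x2-x1) = ((-5)-(-13.9))/(25.7-17.6) = 8.9/8.1 = 1.0988

1.0988


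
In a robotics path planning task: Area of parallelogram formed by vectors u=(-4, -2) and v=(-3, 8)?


|u x v| = |(-4)*8 - (-2)*(-3)|
= |(-32) - 6| = 38

38


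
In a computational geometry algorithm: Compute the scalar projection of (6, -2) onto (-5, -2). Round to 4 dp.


u.v = -26, |v| = sqrt(29) = 5.3852
Scalar projection = u.v / |v| = -26 / sqrt(29) = -4.8281

-4.8281


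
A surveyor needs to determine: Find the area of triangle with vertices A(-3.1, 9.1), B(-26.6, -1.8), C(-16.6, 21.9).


Area = |x_A(y_B-y_C) + x_B(y_C-y_A) + x_C(y_A-y_B)|/2
= |73.47 + (-340.48) + (-180.94)|/2
= 447.95/2 = 223.975

223.975


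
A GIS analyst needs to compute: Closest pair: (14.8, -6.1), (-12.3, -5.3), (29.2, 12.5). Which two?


d(P0,P1) = 27.1118, d(P0,P2) = 23.5228, d(P1,P2) = 45.1563
Closest: P0 and P2

Closest pair: (14.8, -6.1) and (29.2, 12.5), distance = 23.5228


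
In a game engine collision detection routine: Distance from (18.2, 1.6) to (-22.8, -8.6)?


dx=-41, dy=-10.2
d^2 = (-41)^2 + (-10.2)^2 = 1785.04
d = sqrt(1785.04) = 42.2497

42.2497


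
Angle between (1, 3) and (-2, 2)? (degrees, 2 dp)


u.v = 4, |u| = sqrt(10) = 3.1623, |v| = sqrt(8) = 2.8284
cos(theta) = u.v/(|u||v|) = 4/sqrt(80) = 0.447214
theta = acos(0.447214) = 63.43 degrees

63.43 degrees


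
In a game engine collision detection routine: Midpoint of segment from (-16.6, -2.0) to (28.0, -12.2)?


M = (((-16.6)+28)/2, ((-2)+(-12.2))/2)
= (5.7, -7.1)

(5.7, -7.1)


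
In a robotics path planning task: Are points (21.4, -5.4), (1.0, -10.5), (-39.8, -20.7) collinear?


Cross product: (1-21.4)*((-20.7)-(-5.4)) - ((-10.5)-(-5.4))*((-39.8)-21.4)
= 0

Yes, collinear


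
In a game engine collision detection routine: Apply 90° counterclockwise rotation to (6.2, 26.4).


90° CCW: (x,y) -> (-y, x)
(6.2,26.4) -> (-26.4, 6.2)

(-26.4, 6.2)


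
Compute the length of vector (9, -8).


|u| = sqrt(9^2 + (-8)^2) = sqrt(145) = 12.0416

12.0416


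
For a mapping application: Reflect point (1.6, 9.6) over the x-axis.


Reflection over x-axis: (x,y) -> (x,-y)
(1.6, 9.6) -> (1.6, -9.6)

(1.6, -9.6)


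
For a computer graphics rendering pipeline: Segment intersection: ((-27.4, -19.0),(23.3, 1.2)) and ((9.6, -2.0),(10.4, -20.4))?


Cross products: d1=-694.4, d2=254.64, d3=114.5, d4=-834.54
d1*d2 < 0 and d3*d4 < 0? yes

Yes, they intersect


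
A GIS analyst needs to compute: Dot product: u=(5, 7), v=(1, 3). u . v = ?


u . v = u_x*v_x + u_y*v_y = 5*1 + 7*3
= 5 + 21 = 26

26


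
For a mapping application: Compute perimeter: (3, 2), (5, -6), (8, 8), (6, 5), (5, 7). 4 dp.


Sides: (3, 2)->(5, -6): sqrt(68) = 8.246211, (5, -6)->(8, 8): sqrt(205) = 14.317821, (8, 8)->(6, 5): sqrt(13) = 3.605551, (6, 5)->(5, 7): sqrt(5) = 2.236068, (5, 7)->(3, 2): sqrt(29) = 5.385165
Sum = 33.790816
Perimeter = 33.7908

33.7908


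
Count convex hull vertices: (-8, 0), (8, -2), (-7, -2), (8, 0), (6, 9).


Convex hull vertices (CCW): (-8, 0), (-7, -2), (8, -2), (8, 0), (6, 9)
Count = 5

5


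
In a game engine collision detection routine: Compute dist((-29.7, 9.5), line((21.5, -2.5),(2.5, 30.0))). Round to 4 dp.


|cross product| = 1436
|line direction| = sqrt(1417.25) = 37.6464
Distance = 1436/sqrt(1417.25) = 38.1444

38.1444


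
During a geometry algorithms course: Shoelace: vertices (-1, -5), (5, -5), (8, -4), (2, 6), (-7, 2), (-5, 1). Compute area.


Shoelace sum: ((-1)*(-5) - 5*(-5)) + (5*(-4) - 8*(-5)) + (8*6 - 2*(-4)) + (2*2 - (-7)*6) + ((-7)*1 - (-5)*2) + ((-5)*(-5) - (-1)*1)
= 181
Area = |181|/2 = 90.5

90.5


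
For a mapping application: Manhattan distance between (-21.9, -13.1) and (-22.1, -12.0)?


|(-21.9)-(-22.1)| + |(-13.1)-(-12)| = 0.2 + 1.1 = 1.3

1.3


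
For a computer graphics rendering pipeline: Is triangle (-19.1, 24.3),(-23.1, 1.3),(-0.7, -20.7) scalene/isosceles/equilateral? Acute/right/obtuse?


Side lengths squared: AB^2=545, BC^2=985.76, CA^2=2363.56
Sorted: [545, 985.76, 2363.56]
By sides: Scalene, By angles: Obtuse

Scalene, Obtuse


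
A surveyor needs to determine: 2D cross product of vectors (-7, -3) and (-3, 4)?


u x v = u_x*v_y - u_y*v_x = (-7)*4 - (-3)*(-3)
= (-28) - 9 = -37

-37


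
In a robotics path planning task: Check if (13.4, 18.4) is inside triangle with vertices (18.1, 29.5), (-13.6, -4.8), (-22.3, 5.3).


Cross products: AB x AP = 190.66, BC x BP = -474.54, CA x CP = -334.7
All same sign? no

No, outside


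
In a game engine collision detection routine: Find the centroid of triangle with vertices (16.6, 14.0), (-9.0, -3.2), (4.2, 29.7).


Centroid = ((x_A+x_B+x_C)/3, (y_A+y_B+y_C)/3)
= ((16.6+(-9)+4.2)/3, (14+(-3.2)+29.7)/3)
= (3.9333, 13.5)

(3.9333, 13.5)


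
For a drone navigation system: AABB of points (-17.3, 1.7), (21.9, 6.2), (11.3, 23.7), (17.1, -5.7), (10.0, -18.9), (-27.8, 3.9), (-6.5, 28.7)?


x range: [-27.8, 21.9]
y range: [-18.9, 28.7]
Bounding box: (-27.8,-18.9) to (21.9,28.7)

(-27.8,-18.9) to (21.9,28.7)


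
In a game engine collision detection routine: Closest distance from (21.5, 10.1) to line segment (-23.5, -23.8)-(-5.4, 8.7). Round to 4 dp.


Project P onto AB: t = 1 (clamped to [0,1])
Closest point on segment: (-5.4, 8.7)
Distance: 26.9364

26.9364


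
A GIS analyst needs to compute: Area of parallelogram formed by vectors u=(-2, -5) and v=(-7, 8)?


|u x v| = |(-2)*8 - (-5)*(-7)|
= |(-16) - 35| = 51

51


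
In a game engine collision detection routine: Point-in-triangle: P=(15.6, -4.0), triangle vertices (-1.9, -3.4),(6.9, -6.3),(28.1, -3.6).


Cross products: AB x AP = 45.47, BC x BP = 25.27, CA x CP = 14.5
All same sign? yes

Yes, inside


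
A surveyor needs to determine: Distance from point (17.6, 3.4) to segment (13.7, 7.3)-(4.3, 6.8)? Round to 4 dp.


Project P onto AB: t = 0 (clamped to [0,1])
Closest point on segment: (13.7, 7.3)
Distance: 5.5154

5.5154


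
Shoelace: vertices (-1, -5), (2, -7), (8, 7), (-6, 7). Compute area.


Shoelace sum: ((-1)*(-7) - 2*(-5)) + (2*7 - 8*(-7)) + (8*7 - (-6)*7) + ((-6)*(-5) - (-1)*7)
= 222
Area = |222|/2 = 111

111


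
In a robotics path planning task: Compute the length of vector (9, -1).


|u| = sqrt(9^2 + (-1)^2) = sqrt(82) = 9.0554

9.0554


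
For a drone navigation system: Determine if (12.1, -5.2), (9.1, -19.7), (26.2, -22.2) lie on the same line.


Cross product: (9.1-12.1)*((-22.2)-(-5.2)) - ((-19.7)-(-5.2))*(26.2-12.1)
= 255.45

No, not collinear


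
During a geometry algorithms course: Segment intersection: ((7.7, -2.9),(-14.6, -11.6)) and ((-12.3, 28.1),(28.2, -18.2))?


Cross products: d1=-329.5, d2=-1714.34, d3=-865.3, d4=519.54
d1*d2 < 0 and d3*d4 < 0? no

No, they don't intersect


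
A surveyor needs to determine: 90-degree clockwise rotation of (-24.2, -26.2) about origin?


90° CW: (x,y) -> (y, -x)
(-24.2,-26.2) -> (-26.2, 24.2)

(-26.2, 24.2)


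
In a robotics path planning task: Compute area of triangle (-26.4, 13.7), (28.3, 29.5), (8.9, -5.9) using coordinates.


Area = |x_A(y_B-y_C) + x_B(y_C-y_A) + x_C(y_A-y_B)|/2
= |(-934.56) + (-554.68) + (-140.62)|/2
= 1629.86/2 = 814.93

814.93


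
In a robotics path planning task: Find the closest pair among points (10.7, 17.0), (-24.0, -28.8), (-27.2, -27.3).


d(P0,P1) = 57.4607, d(P0,P2) = 58.3001, d(P1,P2) = 3.5341
Closest: P1 and P2

Closest pair: (-24.0, -28.8) and (-27.2, -27.3), distance = 3.5341


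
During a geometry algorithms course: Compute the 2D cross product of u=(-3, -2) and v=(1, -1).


u x v = u_x*v_y - u_y*v_x = (-3)*(-1) - (-2)*1
= 3 - (-2) = 5

5


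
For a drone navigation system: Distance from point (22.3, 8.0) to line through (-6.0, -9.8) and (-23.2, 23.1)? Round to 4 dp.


|cross product| = 1237.23
|line direction| = sqrt(1378.25) = 37.1248
Distance = 1237.23/sqrt(1378.25) = 33.3262

33.3262


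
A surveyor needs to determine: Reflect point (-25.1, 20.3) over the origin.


Reflection over origin: (x,y) -> (-x,-y)
(-25.1, 20.3) -> (25.1, -20.3)

(25.1, -20.3)


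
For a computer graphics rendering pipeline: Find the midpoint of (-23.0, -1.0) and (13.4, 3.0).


M = (((-23)+13.4)/2, ((-1)+3)/2)
= (-4.8, 1)

(-4.8, 1)


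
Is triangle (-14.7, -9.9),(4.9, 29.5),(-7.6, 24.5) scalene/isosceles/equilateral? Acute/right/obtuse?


Side lengths squared: AB^2=1936.52, BC^2=181.25, CA^2=1233.77
Sorted: [181.25, 1233.77, 1936.52]
By sides: Scalene, By angles: Obtuse

Scalene, Obtuse


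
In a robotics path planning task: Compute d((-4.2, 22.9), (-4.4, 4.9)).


dx=-0.2, dy=-18
d^2 = (-0.2)^2 + (-18)^2 = 324.04
d = sqrt(324.04) = 18.0011

18.0011


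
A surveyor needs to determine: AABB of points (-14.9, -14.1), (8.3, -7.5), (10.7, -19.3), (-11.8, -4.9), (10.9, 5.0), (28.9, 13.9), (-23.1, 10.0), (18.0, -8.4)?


x range: [-23.1, 28.9]
y range: [-19.3, 13.9]
Bounding box: (-23.1,-19.3) to (28.9,13.9)

(-23.1,-19.3) to (28.9,13.9)


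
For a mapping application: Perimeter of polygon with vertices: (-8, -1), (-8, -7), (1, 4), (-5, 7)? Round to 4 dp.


Sides: (-8, -1)->(-8, -7): sqrt(36) = 6, (-8, -7)->(1, 4): sqrt(202) = 14.21267, (1, 4)->(-5, 7): sqrt(45) = 6.708204, (-5, 7)->(-8, -1): sqrt(73) = 8.544004
Sum = 35.464878
Perimeter = 35.4649

35.4649


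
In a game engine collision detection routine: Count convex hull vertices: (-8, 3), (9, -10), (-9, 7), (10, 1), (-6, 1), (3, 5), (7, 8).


Convex hull vertices (CCW): (-9, 7), (-8, 3), (-6, 1), (9, -10), (10, 1), (7, 8)
Count = 6

6
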